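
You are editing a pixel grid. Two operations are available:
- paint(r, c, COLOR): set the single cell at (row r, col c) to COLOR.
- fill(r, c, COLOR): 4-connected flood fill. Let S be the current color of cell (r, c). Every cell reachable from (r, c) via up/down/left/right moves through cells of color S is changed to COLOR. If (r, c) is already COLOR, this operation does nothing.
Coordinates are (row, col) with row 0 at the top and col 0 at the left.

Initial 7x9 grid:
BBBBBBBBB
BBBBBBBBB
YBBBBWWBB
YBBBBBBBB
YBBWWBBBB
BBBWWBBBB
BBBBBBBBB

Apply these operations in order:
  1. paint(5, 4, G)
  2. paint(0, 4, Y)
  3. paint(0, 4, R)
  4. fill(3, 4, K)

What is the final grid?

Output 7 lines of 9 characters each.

After op 1 paint(5,4,G):
BBBBBBBBB
BBBBBBBBB
YBBBBWWBB
YBBBBBBBB
YBBWWBBBB
BBBWGBBBB
BBBBBBBBB
After op 2 paint(0,4,Y):
BBBBYBBBB
BBBBBBBBB
YBBBBWWBB
YBBBBBBBB
YBBWWBBBB
BBBWGBBBB
BBBBBBBBB
After op 3 paint(0,4,R):
BBBBRBBBB
BBBBBBBBB
YBBBBWWBB
YBBBBBBBB
YBBWWBBBB
BBBWGBBBB
BBBBBBBBB
After op 4 fill(3,4,K) [53 cells changed]:
KKKKRKKKK
KKKKKKKKK
YKKKKWWKK
YKKKKKKKK
YKKWWKKKK
KKKWGKKKK
KKKKKKKKK

Answer: KKKKRKKKK
KKKKKKKKK
YKKKKWWKK
YKKKKKKKK
YKKWWKKKK
KKKWGKKKK
KKKKKKKKK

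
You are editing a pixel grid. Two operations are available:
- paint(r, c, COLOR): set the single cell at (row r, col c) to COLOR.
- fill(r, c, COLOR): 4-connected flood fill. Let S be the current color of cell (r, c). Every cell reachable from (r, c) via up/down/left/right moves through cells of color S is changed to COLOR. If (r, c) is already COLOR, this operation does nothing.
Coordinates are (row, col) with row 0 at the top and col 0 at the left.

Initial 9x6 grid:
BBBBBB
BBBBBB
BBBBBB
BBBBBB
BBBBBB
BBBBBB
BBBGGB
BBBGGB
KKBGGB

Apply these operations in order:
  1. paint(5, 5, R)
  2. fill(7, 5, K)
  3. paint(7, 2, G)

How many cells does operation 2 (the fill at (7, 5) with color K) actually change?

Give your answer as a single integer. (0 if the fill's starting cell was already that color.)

After op 1 paint(5,5,R):
BBBBBB
BBBBBB
BBBBBB
BBBBBB
BBBBBB
BBBBBR
BBBGGB
BBBGGB
KKBGGB
After op 2 fill(7,5,K) [3 cells changed]:
BBBBBB
BBBBBB
BBBBBB
BBBBBB
BBBBBB
BBBBBR
BBBGGK
BBBGGK
KKBGGK

Answer: 3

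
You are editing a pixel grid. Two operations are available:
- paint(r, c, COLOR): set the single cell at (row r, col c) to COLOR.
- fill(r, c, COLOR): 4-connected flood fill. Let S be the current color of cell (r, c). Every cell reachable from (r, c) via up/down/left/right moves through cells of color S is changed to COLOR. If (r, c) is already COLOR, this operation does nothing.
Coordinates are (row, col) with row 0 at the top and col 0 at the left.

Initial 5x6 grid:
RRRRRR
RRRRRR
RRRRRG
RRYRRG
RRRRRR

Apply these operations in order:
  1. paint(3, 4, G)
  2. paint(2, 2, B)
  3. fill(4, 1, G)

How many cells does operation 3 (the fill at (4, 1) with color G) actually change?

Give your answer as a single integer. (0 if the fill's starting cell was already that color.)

Answer: 25

Derivation:
After op 1 paint(3,4,G):
RRRRRR
RRRRRR
RRRRRG
RRYRGG
RRRRRR
After op 2 paint(2,2,B):
RRRRRR
RRRRRR
RRBRRG
RRYRGG
RRRRRR
After op 3 fill(4,1,G) [25 cells changed]:
GGGGGG
GGGGGG
GGBGGG
GGYGGG
GGGGGG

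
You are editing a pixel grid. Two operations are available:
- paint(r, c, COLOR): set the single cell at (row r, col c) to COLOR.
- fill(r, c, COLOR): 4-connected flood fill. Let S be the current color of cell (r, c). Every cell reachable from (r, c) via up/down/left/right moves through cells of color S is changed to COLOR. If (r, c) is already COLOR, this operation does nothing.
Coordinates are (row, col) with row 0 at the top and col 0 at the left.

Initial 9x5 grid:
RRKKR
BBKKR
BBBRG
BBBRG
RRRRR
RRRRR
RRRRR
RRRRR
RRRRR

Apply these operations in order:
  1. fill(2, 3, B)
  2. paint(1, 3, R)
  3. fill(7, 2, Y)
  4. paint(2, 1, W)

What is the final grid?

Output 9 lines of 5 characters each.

After op 1 fill(2,3,B) [27 cells changed]:
RRKKR
BBKKR
BBBBG
BBBBG
BBBBB
BBBBB
BBBBB
BBBBB
BBBBB
After op 2 paint(1,3,R):
RRKKR
BBKRR
BBBBG
BBBBG
BBBBB
BBBBB
BBBBB
BBBBB
BBBBB
After op 3 fill(7,2,Y) [35 cells changed]:
RRKKR
YYKRR
YYYYG
YYYYG
YYYYY
YYYYY
YYYYY
YYYYY
YYYYY
After op 4 paint(2,1,W):
RRKKR
YYKRR
YWYYG
YYYYG
YYYYY
YYYYY
YYYYY
YYYYY
YYYYY

Answer: RRKKR
YYKRR
YWYYG
YYYYG
YYYYY
YYYYY
YYYYY
YYYYY
YYYYY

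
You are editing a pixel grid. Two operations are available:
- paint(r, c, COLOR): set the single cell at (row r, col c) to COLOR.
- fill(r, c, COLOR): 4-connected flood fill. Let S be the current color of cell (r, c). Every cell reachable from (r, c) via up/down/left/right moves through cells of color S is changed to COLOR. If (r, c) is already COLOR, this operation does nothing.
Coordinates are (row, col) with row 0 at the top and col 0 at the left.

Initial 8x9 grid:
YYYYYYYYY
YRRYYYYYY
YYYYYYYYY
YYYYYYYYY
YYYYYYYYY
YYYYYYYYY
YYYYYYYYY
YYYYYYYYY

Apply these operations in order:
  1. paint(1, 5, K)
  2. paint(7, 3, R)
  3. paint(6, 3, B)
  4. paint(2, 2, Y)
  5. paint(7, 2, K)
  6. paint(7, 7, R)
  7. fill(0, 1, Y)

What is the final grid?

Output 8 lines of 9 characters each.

Answer: YYYYYYYYY
YRRYYKYYY
YYYYYYYYY
YYYYYYYYY
YYYYYYYYY
YYYYYYYYY
YYYBYYYYY
YYKRYYYRY

Derivation:
After op 1 paint(1,5,K):
YYYYYYYYY
YRRYYKYYY
YYYYYYYYY
YYYYYYYYY
YYYYYYYYY
YYYYYYYYY
YYYYYYYYY
YYYYYYYYY
After op 2 paint(7,3,R):
YYYYYYYYY
YRRYYKYYY
YYYYYYYYY
YYYYYYYYY
YYYYYYYYY
YYYYYYYYY
YYYYYYYYY
YYYRYYYYY
After op 3 paint(6,3,B):
YYYYYYYYY
YRRYYKYYY
YYYYYYYYY
YYYYYYYYY
YYYYYYYYY
YYYYYYYYY
YYYBYYYYY
YYYRYYYYY
After op 4 paint(2,2,Y):
YYYYYYYYY
YRRYYKYYY
YYYYYYYYY
YYYYYYYYY
YYYYYYYYY
YYYYYYYYY
YYYBYYYYY
YYYRYYYYY
After op 5 paint(7,2,K):
YYYYYYYYY
YRRYYKYYY
YYYYYYYYY
YYYYYYYYY
YYYYYYYYY
YYYYYYYYY
YYYBYYYYY
YYKRYYYYY
After op 6 paint(7,7,R):
YYYYYYYYY
YRRYYKYYY
YYYYYYYYY
YYYYYYYYY
YYYYYYYYY
YYYYYYYYY
YYYBYYYYY
YYKRYYYRY
After op 7 fill(0,1,Y) [0 cells changed]:
YYYYYYYYY
YRRYYKYYY
YYYYYYYYY
YYYYYYYYY
YYYYYYYYY
YYYYYYYYY
YYYBYYYYY
YYKRYYYRY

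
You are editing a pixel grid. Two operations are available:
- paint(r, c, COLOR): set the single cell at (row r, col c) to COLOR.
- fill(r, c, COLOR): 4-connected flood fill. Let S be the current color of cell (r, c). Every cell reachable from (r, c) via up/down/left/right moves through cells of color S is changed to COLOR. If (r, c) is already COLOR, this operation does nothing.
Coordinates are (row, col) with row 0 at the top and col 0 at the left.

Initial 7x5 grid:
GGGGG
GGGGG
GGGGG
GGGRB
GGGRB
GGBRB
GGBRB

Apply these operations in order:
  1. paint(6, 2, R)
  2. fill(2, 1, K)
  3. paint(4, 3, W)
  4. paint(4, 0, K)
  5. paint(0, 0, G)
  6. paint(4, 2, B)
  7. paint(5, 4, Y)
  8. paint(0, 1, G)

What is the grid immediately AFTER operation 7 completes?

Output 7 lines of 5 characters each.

After op 1 paint(6,2,R):
GGGGG
GGGGG
GGGGG
GGGRB
GGGRB
GGBRB
GGRRB
After op 2 fill(2,1,K) [25 cells changed]:
KKKKK
KKKKK
KKKKK
KKKRB
KKKRB
KKBRB
KKRRB
After op 3 paint(4,3,W):
KKKKK
KKKKK
KKKKK
KKKRB
KKKWB
KKBRB
KKRRB
After op 4 paint(4,0,K):
KKKKK
KKKKK
KKKKK
KKKRB
KKKWB
KKBRB
KKRRB
After op 5 paint(0,0,G):
GKKKK
KKKKK
KKKKK
KKKRB
KKKWB
KKBRB
KKRRB
After op 6 paint(4,2,B):
GKKKK
KKKKK
KKKKK
KKKRB
KKBWB
KKBRB
KKRRB
After op 7 paint(5,4,Y):
GKKKK
KKKKK
KKKKK
KKKRB
KKBWB
KKBRY
KKRRB

Answer: GKKKK
KKKKK
KKKKK
KKKRB
KKBWB
KKBRY
KKRRB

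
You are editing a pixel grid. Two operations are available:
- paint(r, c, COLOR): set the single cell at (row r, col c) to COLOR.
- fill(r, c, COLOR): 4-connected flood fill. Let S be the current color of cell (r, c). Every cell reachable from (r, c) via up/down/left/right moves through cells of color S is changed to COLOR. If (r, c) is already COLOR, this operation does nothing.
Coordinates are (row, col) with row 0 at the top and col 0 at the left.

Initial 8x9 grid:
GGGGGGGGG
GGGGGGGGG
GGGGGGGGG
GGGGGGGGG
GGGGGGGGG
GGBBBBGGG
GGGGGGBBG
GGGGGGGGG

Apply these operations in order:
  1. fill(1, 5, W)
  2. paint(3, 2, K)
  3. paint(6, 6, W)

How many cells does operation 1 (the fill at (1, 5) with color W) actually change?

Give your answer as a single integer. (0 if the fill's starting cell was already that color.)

Answer: 66

Derivation:
After op 1 fill(1,5,W) [66 cells changed]:
WWWWWWWWW
WWWWWWWWW
WWWWWWWWW
WWWWWWWWW
WWWWWWWWW
WWBBBBWWW
WWWWWWBBW
WWWWWWWWW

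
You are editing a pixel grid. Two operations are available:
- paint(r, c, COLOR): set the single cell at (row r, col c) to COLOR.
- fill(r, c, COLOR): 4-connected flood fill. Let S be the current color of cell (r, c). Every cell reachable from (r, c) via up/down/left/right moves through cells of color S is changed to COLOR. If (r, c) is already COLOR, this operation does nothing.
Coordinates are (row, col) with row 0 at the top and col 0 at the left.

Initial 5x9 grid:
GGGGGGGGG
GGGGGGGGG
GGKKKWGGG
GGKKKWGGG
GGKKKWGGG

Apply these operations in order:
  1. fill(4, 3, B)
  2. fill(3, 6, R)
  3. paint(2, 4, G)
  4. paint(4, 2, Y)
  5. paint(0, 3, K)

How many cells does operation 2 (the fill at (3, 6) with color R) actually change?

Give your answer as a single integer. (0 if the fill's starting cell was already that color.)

After op 1 fill(4,3,B) [9 cells changed]:
GGGGGGGGG
GGGGGGGGG
GGBBBWGGG
GGBBBWGGG
GGBBBWGGG
After op 2 fill(3,6,R) [33 cells changed]:
RRRRRRRRR
RRRRRRRRR
RRBBBWRRR
RRBBBWRRR
RRBBBWRRR

Answer: 33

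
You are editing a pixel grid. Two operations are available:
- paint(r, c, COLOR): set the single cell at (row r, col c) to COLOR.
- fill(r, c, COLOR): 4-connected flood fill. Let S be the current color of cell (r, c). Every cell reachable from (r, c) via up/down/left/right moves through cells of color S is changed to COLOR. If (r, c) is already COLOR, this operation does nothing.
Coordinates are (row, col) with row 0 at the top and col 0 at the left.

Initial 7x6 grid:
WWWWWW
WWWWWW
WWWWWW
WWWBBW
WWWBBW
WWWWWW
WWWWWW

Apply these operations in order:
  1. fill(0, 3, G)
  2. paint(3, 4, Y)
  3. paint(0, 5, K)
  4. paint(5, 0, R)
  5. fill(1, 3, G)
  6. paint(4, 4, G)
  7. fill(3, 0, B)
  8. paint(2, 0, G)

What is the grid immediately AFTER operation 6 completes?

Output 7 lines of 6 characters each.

Answer: GGGGGK
GGGGGG
GGGGGG
GGGBYG
GGGBGG
RGGGGG
GGGGGG

Derivation:
After op 1 fill(0,3,G) [38 cells changed]:
GGGGGG
GGGGGG
GGGGGG
GGGBBG
GGGBBG
GGGGGG
GGGGGG
After op 2 paint(3,4,Y):
GGGGGG
GGGGGG
GGGGGG
GGGBYG
GGGBBG
GGGGGG
GGGGGG
After op 3 paint(0,5,K):
GGGGGK
GGGGGG
GGGGGG
GGGBYG
GGGBBG
GGGGGG
GGGGGG
After op 4 paint(5,0,R):
GGGGGK
GGGGGG
GGGGGG
GGGBYG
GGGBBG
RGGGGG
GGGGGG
After op 5 fill(1,3,G) [0 cells changed]:
GGGGGK
GGGGGG
GGGGGG
GGGBYG
GGGBBG
RGGGGG
GGGGGG
After op 6 paint(4,4,G):
GGGGGK
GGGGGG
GGGGGG
GGGBYG
GGGBGG
RGGGGG
GGGGGG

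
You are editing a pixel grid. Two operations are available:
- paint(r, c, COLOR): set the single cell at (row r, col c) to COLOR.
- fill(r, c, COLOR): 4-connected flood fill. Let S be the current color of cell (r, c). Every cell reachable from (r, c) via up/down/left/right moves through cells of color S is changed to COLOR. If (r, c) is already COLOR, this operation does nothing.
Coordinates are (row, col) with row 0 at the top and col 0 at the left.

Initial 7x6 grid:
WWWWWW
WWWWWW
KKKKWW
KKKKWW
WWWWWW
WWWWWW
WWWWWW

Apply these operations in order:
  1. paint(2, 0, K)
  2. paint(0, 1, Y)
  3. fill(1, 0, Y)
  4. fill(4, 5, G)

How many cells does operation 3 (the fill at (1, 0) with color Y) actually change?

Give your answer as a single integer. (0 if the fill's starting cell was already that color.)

After op 1 paint(2,0,K):
WWWWWW
WWWWWW
KKKKWW
KKKKWW
WWWWWW
WWWWWW
WWWWWW
After op 2 paint(0,1,Y):
WYWWWW
WWWWWW
KKKKWW
KKKKWW
WWWWWW
WWWWWW
WWWWWW
After op 3 fill(1,0,Y) [33 cells changed]:
YYYYYY
YYYYYY
KKKKYY
KKKKYY
YYYYYY
YYYYYY
YYYYYY

Answer: 33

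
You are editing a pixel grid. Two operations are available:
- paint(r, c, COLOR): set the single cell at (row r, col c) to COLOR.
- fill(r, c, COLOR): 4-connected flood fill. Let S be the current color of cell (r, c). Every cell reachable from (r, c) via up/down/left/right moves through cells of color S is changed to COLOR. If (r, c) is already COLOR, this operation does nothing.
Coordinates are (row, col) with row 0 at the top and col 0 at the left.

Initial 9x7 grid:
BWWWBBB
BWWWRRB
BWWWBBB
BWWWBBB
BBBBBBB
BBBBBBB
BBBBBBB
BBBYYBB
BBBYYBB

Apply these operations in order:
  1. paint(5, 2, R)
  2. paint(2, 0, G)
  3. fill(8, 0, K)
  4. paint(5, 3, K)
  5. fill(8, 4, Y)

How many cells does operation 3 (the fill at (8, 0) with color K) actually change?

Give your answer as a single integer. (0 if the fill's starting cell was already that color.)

Answer: 41

Derivation:
After op 1 paint(5,2,R):
BWWWBBB
BWWWRRB
BWWWBBB
BWWWBBB
BBBBBBB
BBRBBBB
BBBBBBB
BBBYYBB
BBBYYBB
After op 2 paint(2,0,G):
BWWWBBB
BWWWRRB
GWWWBBB
BWWWBBB
BBBBBBB
BBRBBBB
BBBBBBB
BBBYYBB
BBBYYBB
After op 3 fill(8,0,K) [41 cells changed]:
BWWWKKK
BWWWRRK
GWWWKKK
KWWWKKK
KKKKKKK
KKRKKKK
KKKKKKK
KKKYYKK
KKKYYKK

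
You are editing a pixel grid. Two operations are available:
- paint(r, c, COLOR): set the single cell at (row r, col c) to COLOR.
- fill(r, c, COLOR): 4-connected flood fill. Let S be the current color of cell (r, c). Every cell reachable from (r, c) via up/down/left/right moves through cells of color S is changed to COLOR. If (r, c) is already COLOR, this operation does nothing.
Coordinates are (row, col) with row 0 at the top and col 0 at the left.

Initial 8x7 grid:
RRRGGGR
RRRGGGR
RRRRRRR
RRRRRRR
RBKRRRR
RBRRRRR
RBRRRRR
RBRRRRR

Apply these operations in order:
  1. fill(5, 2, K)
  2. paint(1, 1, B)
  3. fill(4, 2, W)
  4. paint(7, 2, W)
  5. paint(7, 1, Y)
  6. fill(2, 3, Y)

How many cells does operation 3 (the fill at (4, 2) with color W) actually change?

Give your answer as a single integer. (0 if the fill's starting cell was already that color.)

Answer: 45

Derivation:
After op 1 fill(5,2,K) [45 cells changed]:
KKKGGGK
KKKGGGK
KKKKKKK
KKKKKKK
KBKKKKK
KBKKKKK
KBKKKKK
KBKKKKK
After op 2 paint(1,1,B):
KKKGGGK
KBKGGGK
KKKKKKK
KKKKKKK
KBKKKKK
KBKKKKK
KBKKKKK
KBKKKKK
After op 3 fill(4,2,W) [45 cells changed]:
WWWGGGW
WBWGGGW
WWWWWWW
WWWWWWW
WBWWWWW
WBWWWWW
WBWWWWW
WBWWWWW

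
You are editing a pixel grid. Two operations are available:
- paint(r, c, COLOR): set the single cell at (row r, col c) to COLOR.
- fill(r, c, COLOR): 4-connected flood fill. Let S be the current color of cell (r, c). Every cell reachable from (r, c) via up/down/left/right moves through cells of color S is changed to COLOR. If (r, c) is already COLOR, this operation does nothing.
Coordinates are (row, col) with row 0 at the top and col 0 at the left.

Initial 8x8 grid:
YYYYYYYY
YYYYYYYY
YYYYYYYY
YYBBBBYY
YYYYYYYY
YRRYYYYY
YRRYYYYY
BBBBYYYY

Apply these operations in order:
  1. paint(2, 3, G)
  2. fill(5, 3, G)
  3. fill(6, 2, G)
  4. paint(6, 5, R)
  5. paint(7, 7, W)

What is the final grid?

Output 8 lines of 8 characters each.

After op 1 paint(2,3,G):
YYYYYYYY
YYYYYYYY
YYYGYYYY
YYBBBBYY
YYYYYYYY
YRRYYYYY
YRRYYYYY
BBBBYYYY
After op 2 fill(5,3,G) [51 cells changed]:
GGGGGGGG
GGGGGGGG
GGGGGGGG
GGBBBBGG
GGGGGGGG
GRRGGGGG
GRRGGGGG
BBBBGGGG
After op 3 fill(6,2,G) [4 cells changed]:
GGGGGGGG
GGGGGGGG
GGGGGGGG
GGBBBBGG
GGGGGGGG
GGGGGGGG
GGGGGGGG
BBBBGGGG
After op 4 paint(6,5,R):
GGGGGGGG
GGGGGGGG
GGGGGGGG
GGBBBBGG
GGGGGGGG
GGGGGGGG
GGGGGRGG
BBBBGGGG
After op 5 paint(7,7,W):
GGGGGGGG
GGGGGGGG
GGGGGGGG
GGBBBBGG
GGGGGGGG
GGGGGGGG
GGGGGRGG
BBBBGGGW

Answer: GGGGGGGG
GGGGGGGG
GGGGGGGG
GGBBBBGG
GGGGGGGG
GGGGGGGG
GGGGGRGG
BBBBGGGW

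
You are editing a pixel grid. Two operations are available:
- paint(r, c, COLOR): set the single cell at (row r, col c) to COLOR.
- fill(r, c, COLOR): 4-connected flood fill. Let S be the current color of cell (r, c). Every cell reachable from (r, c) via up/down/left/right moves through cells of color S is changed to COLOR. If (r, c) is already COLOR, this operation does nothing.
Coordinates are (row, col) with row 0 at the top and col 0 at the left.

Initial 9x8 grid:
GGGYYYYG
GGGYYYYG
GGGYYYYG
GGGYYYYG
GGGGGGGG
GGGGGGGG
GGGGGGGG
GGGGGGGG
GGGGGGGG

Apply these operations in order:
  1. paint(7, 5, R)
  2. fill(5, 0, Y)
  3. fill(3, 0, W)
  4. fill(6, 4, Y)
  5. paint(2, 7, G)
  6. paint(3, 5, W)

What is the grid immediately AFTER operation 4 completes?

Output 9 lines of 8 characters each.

Answer: YYYYYYYY
YYYYYYYY
YYYYYYYY
YYYYYYYY
YYYYYYYY
YYYYYYYY
YYYYYYYY
YYYYYRYY
YYYYYYYY

Derivation:
After op 1 paint(7,5,R):
GGGYYYYG
GGGYYYYG
GGGYYYYG
GGGYYYYG
GGGGGGGG
GGGGGGGG
GGGGGGGG
GGGGGRGG
GGGGGGGG
After op 2 fill(5,0,Y) [55 cells changed]:
YYYYYYYY
YYYYYYYY
YYYYYYYY
YYYYYYYY
YYYYYYYY
YYYYYYYY
YYYYYYYY
YYYYYRYY
YYYYYYYY
After op 3 fill(3,0,W) [71 cells changed]:
WWWWWWWW
WWWWWWWW
WWWWWWWW
WWWWWWWW
WWWWWWWW
WWWWWWWW
WWWWWWWW
WWWWWRWW
WWWWWWWW
After op 4 fill(6,4,Y) [71 cells changed]:
YYYYYYYY
YYYYYYYY
YYYYYYYY
YYYYYYYY
YYYYYYYY
YYYYYYYY
YYYYYYYY
YYYYYRYY
YYYYYYYY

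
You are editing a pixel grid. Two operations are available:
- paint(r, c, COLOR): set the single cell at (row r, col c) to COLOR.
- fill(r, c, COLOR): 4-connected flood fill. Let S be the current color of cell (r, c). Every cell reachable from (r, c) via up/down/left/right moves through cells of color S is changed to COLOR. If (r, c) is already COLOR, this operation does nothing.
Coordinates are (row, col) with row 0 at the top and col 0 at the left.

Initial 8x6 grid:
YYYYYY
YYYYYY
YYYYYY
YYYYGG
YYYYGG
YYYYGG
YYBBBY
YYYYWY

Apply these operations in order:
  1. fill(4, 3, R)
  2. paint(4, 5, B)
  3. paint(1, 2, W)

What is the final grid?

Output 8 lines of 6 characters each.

After op 1 fill(4,3,R) [36 cells changed]:
RRRRRR
RRRRRR
RRRRRR
RRRRGG
RRRRGG
RRRRGG
RRBBBY
RRRRWY
After op 2 paint(4,5,B):
RRRRRR
RRRRRR
RRRRRR
RRRRGG
RRRRGB
RRRRGG
RRBBBY
RRRRWY
After op 3 paint(1,2,W):
RRRRRR
RRWRRR
RRRRRR
RRRRGG
RRRRGB
RRRRGG
RRBBBY
RRRRWY

Answer: RRRRRR
RRWRRR
RRRRRR
RRRRGG
RRRRGB
RRRRGG
RRBBBY
RRRRWY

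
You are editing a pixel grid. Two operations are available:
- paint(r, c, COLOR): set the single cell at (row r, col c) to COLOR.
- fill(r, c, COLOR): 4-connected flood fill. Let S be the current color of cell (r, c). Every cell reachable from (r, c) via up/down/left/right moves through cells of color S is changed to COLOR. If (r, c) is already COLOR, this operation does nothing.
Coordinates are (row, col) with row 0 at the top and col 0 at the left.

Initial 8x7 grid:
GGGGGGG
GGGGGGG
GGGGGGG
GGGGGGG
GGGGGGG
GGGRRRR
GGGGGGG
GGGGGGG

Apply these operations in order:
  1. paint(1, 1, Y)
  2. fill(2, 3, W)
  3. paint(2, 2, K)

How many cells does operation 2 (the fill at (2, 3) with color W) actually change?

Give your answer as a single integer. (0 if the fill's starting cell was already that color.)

Answer: 51

Derivation:
After op 1 paint(1,1,Y):
GGGGGGG
GYGGGGG
GGGGGGG
GGGGGGG
GGGGGGG
GGGRRRR
GGGGGGG
GGGGGGG
After op 2 fill(2,3,W) [51 cells changed]:
WWWWWWW
WYWWWWW
WWWWWWW
WWWWWWW
WWWWWWW
WWWRRRR
WWWWWWW
WWWWWWW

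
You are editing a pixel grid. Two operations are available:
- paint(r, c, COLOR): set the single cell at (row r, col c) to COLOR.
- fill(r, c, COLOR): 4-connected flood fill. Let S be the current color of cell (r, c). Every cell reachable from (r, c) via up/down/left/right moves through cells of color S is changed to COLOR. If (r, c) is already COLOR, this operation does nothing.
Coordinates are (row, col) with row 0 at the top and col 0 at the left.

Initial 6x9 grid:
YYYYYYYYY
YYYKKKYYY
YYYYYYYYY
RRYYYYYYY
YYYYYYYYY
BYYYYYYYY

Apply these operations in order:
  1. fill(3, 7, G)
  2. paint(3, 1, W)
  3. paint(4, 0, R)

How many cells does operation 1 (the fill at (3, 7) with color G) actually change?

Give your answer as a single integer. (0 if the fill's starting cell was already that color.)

Answer: 48

Derivation:
After op 1 fill(3,7,G) [48 cells changed]:
GGGGGGGGG
GGGKKKGGG
GGGGGGGGG
RRGGGGGGG
GGGGGGGGG
BGGGGGGGG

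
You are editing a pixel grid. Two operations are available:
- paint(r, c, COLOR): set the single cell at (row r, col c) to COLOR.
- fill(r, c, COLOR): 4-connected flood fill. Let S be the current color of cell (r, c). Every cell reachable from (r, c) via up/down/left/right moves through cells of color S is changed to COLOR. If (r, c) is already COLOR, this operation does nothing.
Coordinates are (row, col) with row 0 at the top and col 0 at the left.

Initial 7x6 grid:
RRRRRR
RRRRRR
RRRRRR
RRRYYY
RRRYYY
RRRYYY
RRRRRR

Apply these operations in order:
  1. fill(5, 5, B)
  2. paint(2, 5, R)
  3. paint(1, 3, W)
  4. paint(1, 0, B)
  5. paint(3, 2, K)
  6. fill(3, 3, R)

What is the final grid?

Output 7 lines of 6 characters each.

After op 1 fill(5,5,B) [9 cells changed]:
RRRRRR
RRRRRR
RRRRRR
RRRBBB
RRRBBB
RRRBBB
RRRRRR
After op 2 paint(2,5,R):
RRRRRR
RRRRRR
RRRRRR
RRRBBB
RRRBBB
RRRBBB
RRRRRR
After op 3 paint(1,3,W):
RRRRRR
RRRWRR
RRRRRR
RRRBBB
RRRBBB
RRRBBB
RRRRRR
After op 4 paint(1,0,B):
RRRRRR
BRRWRR
RRRRRR
RRRBBB
RRRBBB
RRRBBB
RRRRRR
After op 5 paint(3,2,K):
RRRRRR
BRRWRR
RRRRRR
RRKBBB
RRRBBB
RRRBBB
RRRRRR
After op 6 fill(3,3,R) [9 cells changed]:
RRRRRR
BRRWRR
RRRRRR
RRKRRR
RRRRRR
RRRRRR
RRRRRR

Answer: RRRRRR
BRRWRR
RRRRRR
RRKRRR
RRRRRR
RRRRRR
RRRRRR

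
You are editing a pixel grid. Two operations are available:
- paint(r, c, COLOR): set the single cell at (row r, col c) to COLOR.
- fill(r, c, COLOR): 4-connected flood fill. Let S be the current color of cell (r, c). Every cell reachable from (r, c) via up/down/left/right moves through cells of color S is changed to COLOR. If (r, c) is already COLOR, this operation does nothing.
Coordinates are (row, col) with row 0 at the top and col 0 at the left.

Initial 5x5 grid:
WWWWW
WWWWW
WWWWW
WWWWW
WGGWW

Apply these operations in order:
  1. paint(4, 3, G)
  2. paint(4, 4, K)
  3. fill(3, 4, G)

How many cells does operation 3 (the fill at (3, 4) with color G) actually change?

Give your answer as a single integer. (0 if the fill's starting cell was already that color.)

After op 1 paint(4,3,G):
WWWWW
WWWWW
WWWWW
WWWWW
WGGGW
After op 2 paint(4,4,K):
WWWWW
WWWWW
WWWWW
WWWWW
WGGGK
After op 3 fill(3,4,G) [21 cells changed]:
GGGGG
GGGGG
GGGGG
GGGGG
GGGGK

Answer: 21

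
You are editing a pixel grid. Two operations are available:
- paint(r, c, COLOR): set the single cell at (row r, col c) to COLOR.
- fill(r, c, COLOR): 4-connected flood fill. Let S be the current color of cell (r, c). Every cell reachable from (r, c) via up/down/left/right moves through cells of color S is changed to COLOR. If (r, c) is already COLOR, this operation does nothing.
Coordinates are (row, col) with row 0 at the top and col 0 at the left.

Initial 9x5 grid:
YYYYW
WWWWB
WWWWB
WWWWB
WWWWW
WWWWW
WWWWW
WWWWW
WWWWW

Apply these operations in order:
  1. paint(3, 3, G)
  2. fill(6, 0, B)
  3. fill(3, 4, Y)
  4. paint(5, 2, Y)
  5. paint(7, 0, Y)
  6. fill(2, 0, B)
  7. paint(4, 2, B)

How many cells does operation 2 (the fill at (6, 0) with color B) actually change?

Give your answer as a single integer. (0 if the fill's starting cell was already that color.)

Answer: 36

Derivation:
After op 1 paint(3,3,G):
YYYYW
WWWWB
WWWWB
WWWGB
WWWWW
WWWWW
WWWWW
WWWWW
WWWWW
After op 2 fill(6,0,B) [36 cells changed]:
YYYYW
BBBBB
BBBBB
BBBGB
BBBBB
BBBBB
BBBBB
BBBBB
BBBBB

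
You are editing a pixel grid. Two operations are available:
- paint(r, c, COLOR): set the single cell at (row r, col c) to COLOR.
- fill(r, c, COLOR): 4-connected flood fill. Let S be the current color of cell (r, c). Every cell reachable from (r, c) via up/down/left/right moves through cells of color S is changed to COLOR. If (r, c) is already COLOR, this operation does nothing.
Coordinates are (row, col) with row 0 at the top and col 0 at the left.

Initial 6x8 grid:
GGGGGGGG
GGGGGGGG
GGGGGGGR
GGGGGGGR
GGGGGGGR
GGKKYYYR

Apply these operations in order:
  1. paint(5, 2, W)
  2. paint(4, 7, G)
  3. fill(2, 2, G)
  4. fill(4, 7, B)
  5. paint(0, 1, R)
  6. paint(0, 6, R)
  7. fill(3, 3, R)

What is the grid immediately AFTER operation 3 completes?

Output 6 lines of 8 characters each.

Answer: GGGGGGGG
GGGGGGGG
GGGGGGGR
GGGGGGGR
GGGGGGGG
GGWKYYYR

Derivation:
After op 1 paint(5,2,W):
GGGGGGGG
GGGGGGGG
GGGGGGGR
GGGGGGGR
GGGGGGGR
GGWKYYYR
After op 2 paint(4,7,G):
GGGGGGGG
GGGGGGGG
GGGGGGGR
GGGGGGGR
GGGGGGGG
GGWKYYYR
After op 3 fill(2,2,G) [0 cells changed]:
GGGGGGGG
GGGGGGGG
GGGGGGGR
GGGGGGGR
GGGGGGGG
GGWKYYYR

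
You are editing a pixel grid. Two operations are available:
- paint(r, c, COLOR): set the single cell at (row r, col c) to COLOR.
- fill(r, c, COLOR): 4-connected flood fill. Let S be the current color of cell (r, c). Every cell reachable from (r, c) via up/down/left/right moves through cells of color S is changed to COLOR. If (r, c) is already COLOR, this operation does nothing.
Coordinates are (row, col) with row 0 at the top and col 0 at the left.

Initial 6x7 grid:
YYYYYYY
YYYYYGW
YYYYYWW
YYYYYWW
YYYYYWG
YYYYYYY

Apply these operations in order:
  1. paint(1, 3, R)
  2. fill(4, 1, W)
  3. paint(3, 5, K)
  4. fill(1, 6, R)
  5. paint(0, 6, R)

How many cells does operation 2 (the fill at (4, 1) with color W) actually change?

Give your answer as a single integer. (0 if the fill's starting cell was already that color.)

After op 1 paint(1,3,R):
YYYYYYY
YYYRYGW
YYYYYWW
YYYYYWW
YYYYYWG
YYYYYYY
After op 2 fill(4,1,W) [33 cells changed]:
WWWWWWW
WWWRWGW
WWWWWWW
WWWWWWW
WWWWWWG
WWWWWWW

Answer: 33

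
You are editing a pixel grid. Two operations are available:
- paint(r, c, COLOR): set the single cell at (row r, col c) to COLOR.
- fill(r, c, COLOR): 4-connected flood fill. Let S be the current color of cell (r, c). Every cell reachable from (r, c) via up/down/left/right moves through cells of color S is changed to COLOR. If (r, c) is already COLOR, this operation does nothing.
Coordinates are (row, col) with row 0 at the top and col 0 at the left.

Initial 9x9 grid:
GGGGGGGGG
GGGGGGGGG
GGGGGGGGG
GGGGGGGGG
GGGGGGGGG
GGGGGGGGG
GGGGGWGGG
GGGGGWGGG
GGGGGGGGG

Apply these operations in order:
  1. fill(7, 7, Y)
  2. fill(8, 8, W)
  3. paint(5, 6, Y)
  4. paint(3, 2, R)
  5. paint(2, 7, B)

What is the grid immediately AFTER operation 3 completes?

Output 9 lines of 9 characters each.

After op 1 fill(7,7,Y) [79 cells changed]:
YYYYYYYYY
YYYYYYYYY
YYYYYYYYY
YYYYYYYYY
YYYYYYYYY
YYYYYYYYY
YYYYYWYYY
YYYYYWYYY
YYYYYYYYY
After op 2 fill(8,8,W) [79 cells changed]:
WWWWWWWWW
WWWWWWWWW
WWWWWWWWW
WWWWWWWWW
WWWWWWWWW
WWWWWWWWW
WWWWWWWWW
WWWWWWWWW
WWWWWWWWW
After op 3 paint(5,6,Y):
WWWWWWWWW
WWWWWWWWW
WWWWWWWWW
WWWWWWWWW
WWWWWWWWW
WWWWWWYWW
WWWWWWWWW
WWWWWWWWW
WWWWWWWWW

Answer: WWWWWWWWW
WWWWWWWWW
WWWWWWWWW
WWWWWWWWW
WWWWWWWWW
WWWWWWYWW
WWWWWWWWW
WWWWWWWWW
WWWWWWWWW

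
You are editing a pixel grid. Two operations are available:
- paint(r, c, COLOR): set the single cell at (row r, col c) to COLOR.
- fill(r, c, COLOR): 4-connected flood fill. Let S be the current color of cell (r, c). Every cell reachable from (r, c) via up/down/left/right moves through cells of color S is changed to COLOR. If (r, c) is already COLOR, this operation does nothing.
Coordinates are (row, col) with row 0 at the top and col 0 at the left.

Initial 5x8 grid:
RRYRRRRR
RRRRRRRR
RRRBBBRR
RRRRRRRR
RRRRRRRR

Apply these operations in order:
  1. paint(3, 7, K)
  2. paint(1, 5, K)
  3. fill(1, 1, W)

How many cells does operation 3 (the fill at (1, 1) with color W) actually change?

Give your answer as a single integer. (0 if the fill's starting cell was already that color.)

Answer: 34

Derivation:
After op 1 paint(3,7,K):
RRYRRRRR
RRRRRRRR
RRRBBBRR
RRRRRRRK
RRRRRRRR
After op 2 paint(1,5,K):
RRYRRRRR
RRRRRKRR
RRRBBBRR
RRRRRRRK
RRRRRRRR
After op 3 fill(1,1,W) [34 cells changed]:
WWYWWWWW
WWWWWKWW
WWWBBBWW
WWWWWWWK
WWWWWWWW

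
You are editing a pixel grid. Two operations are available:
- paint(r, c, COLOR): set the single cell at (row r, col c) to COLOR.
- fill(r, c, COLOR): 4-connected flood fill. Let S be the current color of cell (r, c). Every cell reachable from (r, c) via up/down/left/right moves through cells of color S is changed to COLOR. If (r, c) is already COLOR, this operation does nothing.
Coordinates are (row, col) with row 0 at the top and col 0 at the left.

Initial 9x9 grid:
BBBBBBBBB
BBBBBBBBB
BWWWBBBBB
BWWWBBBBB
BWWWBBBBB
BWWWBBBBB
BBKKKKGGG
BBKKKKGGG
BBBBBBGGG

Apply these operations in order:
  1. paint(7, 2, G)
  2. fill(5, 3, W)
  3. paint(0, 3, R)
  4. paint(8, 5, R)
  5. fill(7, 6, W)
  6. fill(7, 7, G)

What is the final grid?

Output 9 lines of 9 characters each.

Answer: BBBRBBBBB
BBBBBBBBB
BWWWBBBBB
BWWWBBBBB
BWWWBBBBB
BWWWBBBBB
BBKKKKGGG
BBGKKKGGG
BBBBBRGGG

Derivation:
After op 1 paint(7,2,G):
BBBBBBBBB
BBBBBBBBB
BWWWBBBBB
BWWWBBBBB
BWWWBBBBB
BWWWBBBBB
BBKKKKGGG
BBGKKKGGG
BBBBBBGGG
After op 2 fill(5,3,W) [0 cells changed]:
BBBBBBBBB
BBBBBBBBB
BWWWBBBBB
BWWWBBBBB
BWWWBBBBB
BWWWBBBBB
BBKKKKGGG
BBGKKKGGG
BBBBBBGGG
After op 3 paint(0,3,R):
BBBRBBBBB
BBBBBBBBB
BWWWBBBBB
BWWWBBBBB
BWWWBBBBB
BWWWBBBBB
BBKKKKGGG
BBGKKKGGG
BBBBBBGGG
After op 4 paint(8,5,R):
BBBRBBBBB
BBBBBBBBB
BWWWBBBBB
BWWWBBBBB
BWWWBBBBB
BWWWBBBBB
BBKKKKGGG
BBGKKKGGG
BBBBBRGGG
After op 5 fill(7,6,W) [9 cells changed]:
BBBRBBBBB
BBBBBBBBB
BWWWBBBBB
BWWWBBBBB
BWWWBBBBB
BWWWBBBBB
BBKKKKWWW
BBGKKKWWW
BBBBBRWWW
After op 6 fill(7,7,G) [9 cells changed]:
BBBRBBBBB
BBBBBBBBB
BWWWBBBBB
BWWWBBBBB
BWWWBBBBB
BWWWBBBBB
BBKKKKGGG
BBGKKKGGG
BBBBBRGGG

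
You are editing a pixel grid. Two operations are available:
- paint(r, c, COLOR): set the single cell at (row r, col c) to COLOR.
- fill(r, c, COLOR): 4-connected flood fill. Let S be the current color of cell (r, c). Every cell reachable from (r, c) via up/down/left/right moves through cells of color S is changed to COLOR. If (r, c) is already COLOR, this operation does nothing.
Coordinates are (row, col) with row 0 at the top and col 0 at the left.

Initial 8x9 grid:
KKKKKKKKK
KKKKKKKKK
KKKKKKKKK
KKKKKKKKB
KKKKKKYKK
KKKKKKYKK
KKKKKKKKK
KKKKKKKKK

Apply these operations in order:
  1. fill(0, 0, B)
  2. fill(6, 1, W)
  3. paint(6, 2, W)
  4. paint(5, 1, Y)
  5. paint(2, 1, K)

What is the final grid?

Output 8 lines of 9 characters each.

After op 1 fill(0,0,B) [69 cells changed]:
BBBBBBBBB
BBBBBBBBB
BBBBBBBBB
BBBBBBBBB
BBBBBBYBB
BBBBBBYBB
BBBBBBBBB
BBBBBBBBB
After op 2 fill(6,1,W) [70 cells changed]:
WWWWWWWWW
WWWWWWWWW
WWWWWWWWW
WWWWWWWWW
WWWWWWYWW
WWWWWWYWW
WWWWWWWWW
WWWWWWWWW
After op 3 paint(6,2,W):
WWWWWWWWW
WWWWWWWWW
WWWWWWWWW
WWWWWWWWW
WWWWWWYWW
WWWWWWYWW
WWWWWWWWW
WWWWWWWWW
After op 4 paint(5,1,Y):
WWWWWWWWW
WWWWWWWWW
WWWWWWWWW
WWWWWWWWW
WWWWWWYWW
WYWWWWYWW
WWWWWWWWW
WWWWWWWWW
After op 5 paint(2,1,K):
WWWWWWWWW
WWWWWWWWW
WKWWWWWWW
WWWWWWWWW
WWWWWWYWW
WYWWWWYWW
WWWWWWWWW
WWWWWWWWW

Answer: WWWWWWWWW
WWWWWWWWW
WKWWWWWWW
WWWWWWWWW
WWWWWWYWW
WYWWWWYWW
WWWWWWWWW
WWWWWWWWW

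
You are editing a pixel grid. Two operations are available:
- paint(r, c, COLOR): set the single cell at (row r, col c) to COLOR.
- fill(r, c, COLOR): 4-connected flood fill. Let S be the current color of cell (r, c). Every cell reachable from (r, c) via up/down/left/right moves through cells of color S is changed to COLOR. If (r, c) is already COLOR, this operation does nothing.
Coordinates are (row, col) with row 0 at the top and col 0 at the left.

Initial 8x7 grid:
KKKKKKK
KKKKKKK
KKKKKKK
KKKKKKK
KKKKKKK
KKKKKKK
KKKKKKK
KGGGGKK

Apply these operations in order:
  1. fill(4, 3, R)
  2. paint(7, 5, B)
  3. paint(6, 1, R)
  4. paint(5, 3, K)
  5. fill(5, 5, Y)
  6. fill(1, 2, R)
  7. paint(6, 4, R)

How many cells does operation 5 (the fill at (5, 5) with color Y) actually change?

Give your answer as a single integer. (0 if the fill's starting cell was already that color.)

After op 1 fill(4,3,R) [52 cells changed]:
RRRRRRR
RRRRRRR
RRRRRRR
RRRRRRR
RRRRRRR
RRRRRRR
RRRRRRR
RGGGGRR
After op 2 paint(7,5,B):
RRRRRRR
RRRRRRR
RRRRRRR
RRRRRRR
RRRRRRR
RRRRRRR
RRRRRRR
RGGGGBR
After op 3 paint(6,1,R):
RRRRRRR
RRRRRRR
RRRRRRR
RRRRRRR
RRRRRRR
RRRRRRR
RRRRRRR
RGGGGBR
After op 4 paint(5,3,K):
RRRRRRR
RRRRRRR
RRRRRRR
RRRRRRR
RRRRRRR
RRRKRRR
RRRRRRR
RGGGGBR
After op 5 fill(5,5,Y) [50 cells changed]:
YYYYYYY
YYYYYYY
YYYYYYY
YYYYYYY
YYYYYYY
YYYKYYY
YYYYYYY
YGGGGBY

Answer: 50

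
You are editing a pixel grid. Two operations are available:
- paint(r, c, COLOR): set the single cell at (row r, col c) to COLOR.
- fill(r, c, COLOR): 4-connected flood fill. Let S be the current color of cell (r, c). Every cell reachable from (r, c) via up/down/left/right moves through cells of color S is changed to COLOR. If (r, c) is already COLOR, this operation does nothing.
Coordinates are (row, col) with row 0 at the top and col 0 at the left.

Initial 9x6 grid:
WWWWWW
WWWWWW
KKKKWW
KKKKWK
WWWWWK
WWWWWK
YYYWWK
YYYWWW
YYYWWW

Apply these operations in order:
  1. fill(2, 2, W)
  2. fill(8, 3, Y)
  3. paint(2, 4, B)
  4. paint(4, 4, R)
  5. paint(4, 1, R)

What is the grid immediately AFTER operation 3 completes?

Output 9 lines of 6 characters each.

After op 1 fill(2,2,W) [8 cells changed]:
WWWWWW
WWWWWW
WWWWWW
WWWWWK
WWWWWK
WWWWWK
YYYWWK
YYYWWW
YYYWWW
After op 2 fill(8,3,Y) [41 cells changed]:
YYYYYY
YYYYYY
YYYYYY
YYYYYK
YYYYYK
YYYYYK
YYYYYK
YYYYYY
YYYYYY
After op 3 paint(2,4,B):
YYYYYY
YYYYYY
YYYYBY
YYYYYK
YYYYYK
YYYYYK
YYYYYK
YYYYYY
YYYYYY

Answer: YYYYYY
YYYYYY
YYYYBY
YYYYYK
YYYYYK
YYYYYK
YYYYYK
YYYYYY
YYYYYY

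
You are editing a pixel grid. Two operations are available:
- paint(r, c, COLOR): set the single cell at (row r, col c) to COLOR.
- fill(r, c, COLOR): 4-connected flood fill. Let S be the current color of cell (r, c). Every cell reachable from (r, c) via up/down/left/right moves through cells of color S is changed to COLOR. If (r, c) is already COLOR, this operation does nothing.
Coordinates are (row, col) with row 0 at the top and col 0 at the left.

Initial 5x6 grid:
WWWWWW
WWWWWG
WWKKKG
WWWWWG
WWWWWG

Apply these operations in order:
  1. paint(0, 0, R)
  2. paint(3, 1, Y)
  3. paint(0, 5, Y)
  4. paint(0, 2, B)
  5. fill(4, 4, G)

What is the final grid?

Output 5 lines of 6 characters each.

Answer: RGBGGY
GGGGGG
GGKKKG
GYGGGG
GGGGGG

Derivation:
After op 1 paint(0,0,R):
RWWWWW
WWWWWG
WWKKKG
WWWWWG
WWWWWG
After op 2 paint(3,1,Y):
RWWWWW
WWWWWG
WWKKKG
WYWWWG
WWWWWG
After op 3 paint(0,5,Y):
RWWWWY
WWWWWG
WWKKKG
WYWWWG
WWWWWG
After op 4 paint(0,2,B):
RWBWWY
WWWWWG
WWKKKG
WYWWWG
WWWWWG
After op 5 fill(4,4,G) [19 cells changed]:
RGBGGY
GGGGGG
GGKKKG
GYGGGG
GGGGGG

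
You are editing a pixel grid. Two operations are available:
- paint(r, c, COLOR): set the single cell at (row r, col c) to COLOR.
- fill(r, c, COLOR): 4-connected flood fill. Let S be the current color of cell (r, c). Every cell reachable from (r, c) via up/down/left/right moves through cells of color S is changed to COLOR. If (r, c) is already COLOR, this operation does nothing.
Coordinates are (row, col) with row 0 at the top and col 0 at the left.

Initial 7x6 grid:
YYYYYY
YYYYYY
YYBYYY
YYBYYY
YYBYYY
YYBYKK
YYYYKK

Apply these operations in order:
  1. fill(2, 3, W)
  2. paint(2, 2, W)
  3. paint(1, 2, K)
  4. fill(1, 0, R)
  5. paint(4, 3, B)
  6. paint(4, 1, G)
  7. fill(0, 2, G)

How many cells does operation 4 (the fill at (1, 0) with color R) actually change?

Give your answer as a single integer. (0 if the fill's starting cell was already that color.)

After op 1 fill(2,3,W) [34 cells changed]:
WWWWWW
WWWWWW
WWBWWW
WWBWWW
WWBWWW
WWBWKK
WWWWKK
After op 2 paint(2,2,W):
WWWWWW
WWWWWW
WWWWWW
WWBWWW
WWBWWW
WWBWKK
WWWWKK
After op 3 paint(1,2,K):
WWWWWW
WWKWWW
WWWWWW
WWBWWW
WWBWWW
WWBWKK
WWWWKK
After op 4 fill(1,0,R) [34 cells changed]:
RRRRRR
RRKRRR
RRRRRR
RRBRRR
RRBRRR
RRBRKK
RRRRKK

Answer: 34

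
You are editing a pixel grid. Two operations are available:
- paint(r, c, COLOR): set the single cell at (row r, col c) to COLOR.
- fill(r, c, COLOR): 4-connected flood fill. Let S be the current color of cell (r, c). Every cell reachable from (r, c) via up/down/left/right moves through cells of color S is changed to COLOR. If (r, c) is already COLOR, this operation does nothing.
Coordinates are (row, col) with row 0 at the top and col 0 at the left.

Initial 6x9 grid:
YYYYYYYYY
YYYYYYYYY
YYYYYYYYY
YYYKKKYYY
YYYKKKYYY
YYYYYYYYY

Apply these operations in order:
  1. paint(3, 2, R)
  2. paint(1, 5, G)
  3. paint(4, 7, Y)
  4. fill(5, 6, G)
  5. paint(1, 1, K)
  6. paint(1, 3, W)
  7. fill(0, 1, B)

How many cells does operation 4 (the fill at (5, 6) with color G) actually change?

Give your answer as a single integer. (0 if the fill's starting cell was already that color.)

Answer: 46

Derivation:
After op 1 paint(3,2,R):
YYYYYYYYY
YYYYYYYYY
YYYYYYYYY
YYRKKKYYY
YYYKKKYYY
YYYYYYYYY
After op 2 paint(1,5,G):
YYYYYYYYY
YYYYYGYYY
YYYYYYYYY
YYRKKKYYY
YYYKKKYYY
YYYYYYYYY
After op 3 paint(4,7,Y):
YYYYYYYYY
YYYYYGYYY
YYYYYYYYY
YYRKKKYYY
YYYKKKYYY
YYYYYYYYY
After op 4 fill(5,6,G) [46 cells changed]:
GGGGGGGGG
GGGGGGGGG
GGGGGGGGG
GGRKKKGGG
GGGKKKGGG
GGGGGGGGG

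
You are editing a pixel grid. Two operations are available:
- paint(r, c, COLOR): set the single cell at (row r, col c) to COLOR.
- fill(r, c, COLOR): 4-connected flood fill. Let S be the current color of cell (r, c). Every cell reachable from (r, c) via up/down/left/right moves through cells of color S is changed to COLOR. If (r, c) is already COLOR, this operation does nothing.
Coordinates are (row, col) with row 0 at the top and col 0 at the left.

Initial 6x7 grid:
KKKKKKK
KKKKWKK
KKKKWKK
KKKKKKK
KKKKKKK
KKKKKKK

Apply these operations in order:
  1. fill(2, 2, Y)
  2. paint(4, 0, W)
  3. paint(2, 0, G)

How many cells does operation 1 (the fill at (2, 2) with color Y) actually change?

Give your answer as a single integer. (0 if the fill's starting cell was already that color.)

Answer: 40

Derivation:
After op 1 fill(2,2,Y) [40 cells changed]:
YYYYYYY
YYYYWYY
YYYYWYY
YYYYYYY
YYYYYYY
YYYYYYY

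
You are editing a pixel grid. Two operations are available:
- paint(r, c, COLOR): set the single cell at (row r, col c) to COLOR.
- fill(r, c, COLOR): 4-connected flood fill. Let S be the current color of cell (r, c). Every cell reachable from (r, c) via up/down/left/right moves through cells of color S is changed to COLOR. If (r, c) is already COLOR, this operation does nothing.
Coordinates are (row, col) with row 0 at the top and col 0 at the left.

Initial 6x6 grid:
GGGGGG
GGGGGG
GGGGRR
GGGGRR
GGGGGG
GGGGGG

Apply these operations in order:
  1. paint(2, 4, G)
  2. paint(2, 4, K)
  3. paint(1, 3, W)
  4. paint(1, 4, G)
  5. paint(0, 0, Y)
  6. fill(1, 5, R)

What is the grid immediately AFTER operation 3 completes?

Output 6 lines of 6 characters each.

After op 1 paint(2,4,G):
GGGGGG
GGGGGG
GGGGGR
GGGGRR
GGGGGG
GGGGGG
After op 2 paint(2,4,K):
GGGGGG
GGGGGG
GGGGKR
GGGGRR
GGGGGG
GGGGGG
After op 3 paint(1,3,W):
GGGGGG
GGGWGG
GGGGKR
GGGGRR
GGGGGG
GGGGGG

Answer: GGGGGG
GGGWGG
GGGGKR
GGGGRR
GGGGGG
GGGGGG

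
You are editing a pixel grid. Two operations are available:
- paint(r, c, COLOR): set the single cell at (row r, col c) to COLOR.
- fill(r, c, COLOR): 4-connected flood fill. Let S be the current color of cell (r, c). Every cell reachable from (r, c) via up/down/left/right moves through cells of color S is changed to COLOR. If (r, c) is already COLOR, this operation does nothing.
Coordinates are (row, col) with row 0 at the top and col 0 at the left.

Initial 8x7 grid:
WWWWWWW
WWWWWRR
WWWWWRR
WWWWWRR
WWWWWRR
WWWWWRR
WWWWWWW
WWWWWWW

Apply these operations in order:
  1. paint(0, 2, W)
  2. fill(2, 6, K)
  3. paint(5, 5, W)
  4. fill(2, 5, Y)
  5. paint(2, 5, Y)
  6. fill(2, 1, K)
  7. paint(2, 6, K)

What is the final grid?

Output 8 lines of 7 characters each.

Answer: KKKKKKK
KKKKKYY
KKKKKYK
KKKKKYY
KKKKKYY
KKKKKKY
KKKKKKK
KKKKKKK

Derivation:
After op 1 paint(0,2,W):
WWWWWWW
WWWWWRR
WWWWWRR
WWWWWRR
WWWWWRR
WWWWWRR
WWWWWWW
WWWWWWW
After op 2 fill(2,6,K) [10 cells changed]:
WWWWWWW
WWWWWKK
WWWWWKK
WWWWWKK
WWWWWKK
WWWWWKK
WWWWWWW
WWWWWWW
After op 3 paint(5,5,W):
WWWWWWW
WWWWWKK
WWWWWKK
WWWWWKK
WWWWWKK
WWWWWWK
WWWWWWW
WWWWWWW
After op 4 fill(2,5,Y) [9 cells changed]:
WWWWWWW
WWWWWYY
WWWWWYY
WWWWWYY
WWWWWYY
WWWWWWY
WWWWWWW
WWWWWWW
After op 5 paint(2,5,Y):
WWWWWWW
WWWWWYY
WWWWWYY
WWWWWYY
WWWWWYY
WWWWWWY
WWWWWWW
WWWWWWW
After op 6 fill(2,1,K) [47 cells changed]:
KKKKKKK
KKKKKYY
KKKKKYY
KKKKKYY
KKKKKYY
KKKKKKY
KKKKKKK
KKKKKKK
After op 7 paint(2,6,K):
KKKKKKK
KKKKKYY
KKKKKYK
KKKKKYY
KKKKKYY
KKKKKKY
KKKKKKK
KKKKKKK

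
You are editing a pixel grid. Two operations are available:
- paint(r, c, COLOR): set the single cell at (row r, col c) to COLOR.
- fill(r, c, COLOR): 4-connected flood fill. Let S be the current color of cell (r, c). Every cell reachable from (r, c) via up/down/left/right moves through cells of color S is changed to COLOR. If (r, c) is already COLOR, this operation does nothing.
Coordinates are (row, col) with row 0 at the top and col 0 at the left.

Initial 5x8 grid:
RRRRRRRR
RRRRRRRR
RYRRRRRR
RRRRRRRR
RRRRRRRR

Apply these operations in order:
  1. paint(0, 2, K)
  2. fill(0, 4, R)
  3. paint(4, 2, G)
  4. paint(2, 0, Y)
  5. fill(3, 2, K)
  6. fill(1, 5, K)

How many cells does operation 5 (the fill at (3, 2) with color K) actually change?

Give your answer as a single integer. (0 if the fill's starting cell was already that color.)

Answer: 36

Derivation:
After op 1 paint(0,2,K):
RRKRRRRR
RRRRRRRR
RYRRRRRR
RRRRRRRR
RRRRRRRR
After op 2 fill(0,4,R) [0 cells changed]:
RRKRRRRR
RRRRRRRR
RYRRRRRR
RRRRRRRR
RRRRRRRR
After op 3 paint(4,2,G):
RRKRRRRR
RRRRRRRR
RYRRRRRR
RRRRRRRR
RRGRRRRR
After op 4 paint(2,0,Y):
RRKRRRRR
RRRRRRRR
YYRRRRRR
RRRRRRRR
RRGRRRRR
After op 5 fill(3,2,K) [36 cells changed]:
KKKKKKKK
KKKKKKKK
YYKKKKKK
KKKKKKKK
KKGKKKKK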